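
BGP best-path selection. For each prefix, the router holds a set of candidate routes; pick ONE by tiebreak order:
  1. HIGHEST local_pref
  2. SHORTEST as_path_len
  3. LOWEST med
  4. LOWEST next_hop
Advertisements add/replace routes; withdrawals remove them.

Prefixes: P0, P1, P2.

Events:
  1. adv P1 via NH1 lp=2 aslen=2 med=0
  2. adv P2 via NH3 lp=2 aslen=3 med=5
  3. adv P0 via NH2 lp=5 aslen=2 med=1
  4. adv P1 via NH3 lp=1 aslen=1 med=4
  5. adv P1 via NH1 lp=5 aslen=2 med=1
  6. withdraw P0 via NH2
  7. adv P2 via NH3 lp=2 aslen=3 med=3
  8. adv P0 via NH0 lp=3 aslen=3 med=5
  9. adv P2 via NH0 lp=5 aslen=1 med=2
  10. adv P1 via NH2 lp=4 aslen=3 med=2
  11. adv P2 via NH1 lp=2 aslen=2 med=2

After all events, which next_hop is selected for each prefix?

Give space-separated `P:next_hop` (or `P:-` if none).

Answer: P0:NH0 P1:NH1 P2:NH0

Derivation:
Op 1: best P0=- P1=NH1 P2=-
Op 2: best P0=- P1=NH1 P2=NH3
Op 3: best P0=NH2 P1=NH1 P2=NH3
Op 4: best P0=NH2 P1=NH1 P2=NH3
Op 5: best P0=NH2 P1=NH1 P2=NH3
Op 6: best P0=- P1=NH1 P2=NH3
Op 7: best P0=- P1=NH1 P2=NH3
Op 8: best P0=NH0 P1=NH1 P2=NH3
Op 9: best P0=NH0 P1=NH1 P2=NH0
Op 10: best P0=NH0 P1=NH1 P2=NH0
Op 11: best P0=NH0 P1=NH1 P2=NH0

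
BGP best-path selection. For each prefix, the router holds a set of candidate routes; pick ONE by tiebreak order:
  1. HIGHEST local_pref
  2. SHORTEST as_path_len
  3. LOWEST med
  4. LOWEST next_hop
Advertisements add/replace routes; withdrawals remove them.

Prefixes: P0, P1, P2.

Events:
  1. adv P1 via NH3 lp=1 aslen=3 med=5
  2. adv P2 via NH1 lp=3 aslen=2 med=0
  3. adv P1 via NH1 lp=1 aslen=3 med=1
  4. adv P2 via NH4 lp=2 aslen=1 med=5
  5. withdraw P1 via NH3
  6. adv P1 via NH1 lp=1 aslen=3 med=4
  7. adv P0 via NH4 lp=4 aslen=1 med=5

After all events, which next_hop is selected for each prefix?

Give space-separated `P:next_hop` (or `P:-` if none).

Answer: P0:NH4 P1:NH1 P2:NH1

Derivation:
Op 1: best P0=- P1=NH3 P2=-
Op 2: best P0=- P1=NH3 P2=NH1
Op 3: best P0=- P1=NH1 P2=NH1
Op 4: best P0=- P1=NH1 P2=NH1
Op 5: best P0=- P1=NH1 P2=NH1
Op 6: best P0=- P1=NH1 P2=NH1
Op 7: best P0=NH4 P1=NH1 P2=NH1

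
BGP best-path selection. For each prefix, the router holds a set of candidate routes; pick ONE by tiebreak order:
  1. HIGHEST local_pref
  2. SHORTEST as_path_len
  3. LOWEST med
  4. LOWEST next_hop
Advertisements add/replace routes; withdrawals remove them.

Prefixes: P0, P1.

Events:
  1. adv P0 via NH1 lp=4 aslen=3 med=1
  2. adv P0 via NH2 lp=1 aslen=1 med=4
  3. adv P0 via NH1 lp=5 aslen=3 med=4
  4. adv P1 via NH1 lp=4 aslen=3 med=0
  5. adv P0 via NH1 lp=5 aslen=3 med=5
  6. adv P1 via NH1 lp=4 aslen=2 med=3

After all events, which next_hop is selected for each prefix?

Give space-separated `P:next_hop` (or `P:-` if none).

Op 1: best P0=NH1 P1=-
Op 2: best P0=NH1 P1=-
Op 3: best P0=NH1 P1=-
Op 4: best P0=NH1 P1=NH1
Op 5: best P0=NH1 P1=NH1
Op 6: best P0=NH1 P1=NH1

Answer: P0:NH1 P1:NH1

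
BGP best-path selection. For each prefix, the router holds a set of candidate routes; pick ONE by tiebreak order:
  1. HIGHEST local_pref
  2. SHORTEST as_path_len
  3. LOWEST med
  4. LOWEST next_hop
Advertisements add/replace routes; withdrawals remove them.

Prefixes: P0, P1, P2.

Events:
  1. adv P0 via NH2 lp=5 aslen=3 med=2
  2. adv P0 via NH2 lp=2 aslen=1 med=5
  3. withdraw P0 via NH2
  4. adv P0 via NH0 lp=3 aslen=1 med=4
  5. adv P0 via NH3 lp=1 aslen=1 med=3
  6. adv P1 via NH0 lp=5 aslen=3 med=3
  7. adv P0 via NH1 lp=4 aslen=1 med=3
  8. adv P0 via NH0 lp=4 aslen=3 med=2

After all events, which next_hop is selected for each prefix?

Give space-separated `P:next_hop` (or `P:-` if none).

Answer: P0:NH1 P1:NH0 P2:-

Derivation:
Op 1: best P0=NH2 P1=- P2=-
Op 2: best P0=NH2 P1=- P2=-
Op 3: best P0=- P1=- P2=-
Op 4: best P0=NH0 P1=- P2=-
Op 5: best P0=NH0 P1=- P2=-
Op 6: best P0=NH0 P1=NH0 P2=-
Op 7: best P0=NH1 P1=NH0 P2=-
Op 8: best P0=NH1 P1=NH0 P2=-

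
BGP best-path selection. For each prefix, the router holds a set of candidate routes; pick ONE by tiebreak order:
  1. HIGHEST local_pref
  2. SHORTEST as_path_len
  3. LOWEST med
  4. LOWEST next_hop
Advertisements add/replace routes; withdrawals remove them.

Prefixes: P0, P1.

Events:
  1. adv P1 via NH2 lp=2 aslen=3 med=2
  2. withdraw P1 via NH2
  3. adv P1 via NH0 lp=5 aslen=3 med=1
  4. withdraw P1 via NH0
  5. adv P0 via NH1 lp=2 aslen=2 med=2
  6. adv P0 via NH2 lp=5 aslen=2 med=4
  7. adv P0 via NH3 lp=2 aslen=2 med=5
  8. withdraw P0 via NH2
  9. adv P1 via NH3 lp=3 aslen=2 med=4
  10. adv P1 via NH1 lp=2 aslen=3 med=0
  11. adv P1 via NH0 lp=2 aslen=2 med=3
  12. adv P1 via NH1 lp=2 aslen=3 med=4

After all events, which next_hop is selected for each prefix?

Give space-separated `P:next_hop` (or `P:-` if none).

Answer: P0:NH1 P1:NH3

Derivation:
Op 1: best P0=- P1=NH2
Op 2: best P0=- P1=-
Op 3: best P0=- P1=NH0
Op 4: best P0=- P1=-
Op 5: best P0=NH1 P1=-
Op 6: best P0=NH2 P1=-
Op 7: best P0=NH2 P1=-
Op 8: best P0=NH1 P1=-
Op 9: best P0=NH1 P1=NH3
Op 10: best P0=NH1 P1=NH3
Op 11: best P0=NH1 P1=NH3
Op 12: best P0=NH1 P1=NH3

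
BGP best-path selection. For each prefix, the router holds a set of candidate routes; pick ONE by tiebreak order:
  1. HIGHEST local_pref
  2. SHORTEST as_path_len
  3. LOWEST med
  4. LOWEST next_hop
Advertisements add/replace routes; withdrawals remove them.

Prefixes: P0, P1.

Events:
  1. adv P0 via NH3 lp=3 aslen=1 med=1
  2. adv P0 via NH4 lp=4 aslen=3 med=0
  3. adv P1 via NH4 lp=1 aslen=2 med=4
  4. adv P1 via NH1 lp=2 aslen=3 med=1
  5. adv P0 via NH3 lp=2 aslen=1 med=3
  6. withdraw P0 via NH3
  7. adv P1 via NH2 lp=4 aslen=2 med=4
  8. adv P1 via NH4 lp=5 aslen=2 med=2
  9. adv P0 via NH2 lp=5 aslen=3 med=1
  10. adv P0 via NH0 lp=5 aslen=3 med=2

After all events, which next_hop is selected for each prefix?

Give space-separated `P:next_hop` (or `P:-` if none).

Answer: P0:NH2 P1:NH4

Derivation:
Op 1: best P0=NH3 P1=-
Op 2: best P0=NH4 P1=-
Op 3: best P0=NH4 P1=NH4
Op 4: best P0=NH4 P1=NH1
Op 5: best P0=NH4 P1=NH1
Op 6: best P0=NH4 P1=NH1
Op 7: best P0=NH4 P1=NH2
Op 8: best P0=NH4 P1=NH4
Op 9: best P0=NH2 P1=NH4
Op 10: best P0=NH2 P1=NH4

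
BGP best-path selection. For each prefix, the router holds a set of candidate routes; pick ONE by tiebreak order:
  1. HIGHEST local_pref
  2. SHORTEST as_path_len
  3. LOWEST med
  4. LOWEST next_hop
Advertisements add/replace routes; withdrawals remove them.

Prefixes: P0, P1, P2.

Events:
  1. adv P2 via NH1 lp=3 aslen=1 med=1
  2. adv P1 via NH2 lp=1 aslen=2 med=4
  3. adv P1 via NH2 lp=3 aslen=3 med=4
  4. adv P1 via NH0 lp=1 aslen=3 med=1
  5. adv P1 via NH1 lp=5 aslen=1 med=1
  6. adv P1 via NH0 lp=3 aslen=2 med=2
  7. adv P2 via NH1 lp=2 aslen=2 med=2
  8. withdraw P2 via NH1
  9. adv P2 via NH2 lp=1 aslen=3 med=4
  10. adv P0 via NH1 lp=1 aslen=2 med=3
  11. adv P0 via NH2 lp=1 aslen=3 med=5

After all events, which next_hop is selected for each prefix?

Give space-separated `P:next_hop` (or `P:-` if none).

Op 1: best P0=- P1=- P2=NH1
Op 2: best P0=- P1=NH2 P2=NH1
Op 3: best P0=- P1=NH2 P2=NH1
Op 4: best P0=- P1=NH2 P2=NH1
Op 5: best P0=- P1=NH1 P2=NH1
Op 6: best P0=- P1=NH1 P2=NH1
Op 7: best P0=- P1=NH1 P2=NH1
Op 8: best P0=- P1=NH1 P2=-
Op 9: best P0=- P1=NH1 P2=NH2
Op 10: best P0=NH1 P1=NH1 P2=NH2
Op 11: best P0=NH1 P1=NH1 P2=NH2

Answer: P0:NH1 P1:NH1 P2:NH2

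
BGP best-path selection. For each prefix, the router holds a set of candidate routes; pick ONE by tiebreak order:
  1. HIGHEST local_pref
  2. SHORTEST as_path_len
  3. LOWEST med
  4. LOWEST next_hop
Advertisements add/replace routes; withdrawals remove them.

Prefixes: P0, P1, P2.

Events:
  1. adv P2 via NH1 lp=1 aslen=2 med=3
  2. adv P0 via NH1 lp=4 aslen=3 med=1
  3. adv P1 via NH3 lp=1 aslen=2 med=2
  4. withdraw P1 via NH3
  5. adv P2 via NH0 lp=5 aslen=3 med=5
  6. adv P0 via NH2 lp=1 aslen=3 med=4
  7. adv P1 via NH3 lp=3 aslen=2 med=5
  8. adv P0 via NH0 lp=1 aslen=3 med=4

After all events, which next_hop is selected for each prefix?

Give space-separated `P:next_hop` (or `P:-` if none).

Answer: P0:NH1 P1:NH3 P2:NH0

Derivation:
Op 1: best P0=- P1=- P2=NH1
Op 2: best P0=NH1 P1=- P2=NH1
Op 3: best P0=NH1 P1=NH3 P2=NH1
Op 4: best P0=NH1 P1=- P2=NH1
Op 5: best P0=NH1 P1=- P2=NH0
Op 6: best P0=NH1 P1=- P2=NH0
Op 7: best P0=NH1 P1=NH3 P2=NH0
Op 8: best P0=NH1 P1=NH3 P2=NH0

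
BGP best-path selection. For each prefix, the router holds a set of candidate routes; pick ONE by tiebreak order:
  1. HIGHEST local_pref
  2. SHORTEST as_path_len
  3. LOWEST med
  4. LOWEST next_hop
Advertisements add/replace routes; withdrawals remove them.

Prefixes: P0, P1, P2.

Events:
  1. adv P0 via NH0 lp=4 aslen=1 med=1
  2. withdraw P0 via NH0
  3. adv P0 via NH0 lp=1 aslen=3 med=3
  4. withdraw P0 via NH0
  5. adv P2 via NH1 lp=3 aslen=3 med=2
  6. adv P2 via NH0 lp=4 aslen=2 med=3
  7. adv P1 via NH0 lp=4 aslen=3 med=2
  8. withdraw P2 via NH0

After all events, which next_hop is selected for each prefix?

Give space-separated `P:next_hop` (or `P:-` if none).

Op 1: best P0=NH0 P1=- P2=-
Op 2: best P0=- P1=- P2=-
Op 3: best P0=NH0 P1=- P2=-
Op 4: best P0=- P1=- P2=-
Op 5: best P0=- P1=- P2=NH1
Op 6: best P0=- P1=- P2=NH0
Op 7: best P0=- P1=NH0 P2=NH0
Op 8: best P0=- P1=NH0 P2=NH1

Answer: P0:- P1:NH0 P2:NH1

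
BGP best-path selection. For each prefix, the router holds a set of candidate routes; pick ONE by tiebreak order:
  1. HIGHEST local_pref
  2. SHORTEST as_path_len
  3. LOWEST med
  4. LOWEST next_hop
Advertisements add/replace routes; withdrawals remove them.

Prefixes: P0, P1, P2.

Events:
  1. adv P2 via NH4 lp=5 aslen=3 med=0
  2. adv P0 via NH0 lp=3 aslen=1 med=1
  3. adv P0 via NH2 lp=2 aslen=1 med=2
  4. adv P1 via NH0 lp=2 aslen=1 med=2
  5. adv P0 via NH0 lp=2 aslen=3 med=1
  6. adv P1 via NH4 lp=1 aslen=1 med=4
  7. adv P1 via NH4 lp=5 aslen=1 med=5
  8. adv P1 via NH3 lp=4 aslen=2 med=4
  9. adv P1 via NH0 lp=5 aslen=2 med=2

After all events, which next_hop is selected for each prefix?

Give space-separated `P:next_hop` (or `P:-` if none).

Answer: P0:NH2 P1:NH4 P2:NH4

Derivation:
Op 1: best P0=- P1=- P2=NH4
Op 2: best P0=NH0 P1=- P2=NH4
Op 3: best P0=NH0 P1=- P2=NH4
Op 4: best P0=NH0 P1=NH0 P2=NH4
Op 5: best P0=NH2 P1=NH0 P2=NH4
Op 6: best P0=NH2 P1=NH0 P2=NH4
Op 7: best P0=NH2 P1=NH4 P2=NH4
Op 8: best P0=NH2 P1=NH4 P2=NH4
Op 9: best P0=NH2 P1=NH4 P2=NH4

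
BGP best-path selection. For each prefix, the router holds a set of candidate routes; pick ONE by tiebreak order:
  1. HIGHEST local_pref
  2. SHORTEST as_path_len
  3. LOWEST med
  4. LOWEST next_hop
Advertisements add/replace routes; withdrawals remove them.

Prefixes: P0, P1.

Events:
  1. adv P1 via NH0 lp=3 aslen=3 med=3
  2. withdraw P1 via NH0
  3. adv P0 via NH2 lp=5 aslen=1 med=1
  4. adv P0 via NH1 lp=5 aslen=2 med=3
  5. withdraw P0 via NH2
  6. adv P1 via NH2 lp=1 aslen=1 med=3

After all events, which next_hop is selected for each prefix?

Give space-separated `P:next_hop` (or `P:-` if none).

Op 1: best P0=- P1=NH0
Op 2: best P0=- P1=-
Op 3: best P0=NH2 P1=-
Op 4: best P0=NH2 P1=-
Op 5: best P0=NH1 P1=-
Op 6: best P0=NH1 P1=NH2

Answer: P0:NH1 P1:NH2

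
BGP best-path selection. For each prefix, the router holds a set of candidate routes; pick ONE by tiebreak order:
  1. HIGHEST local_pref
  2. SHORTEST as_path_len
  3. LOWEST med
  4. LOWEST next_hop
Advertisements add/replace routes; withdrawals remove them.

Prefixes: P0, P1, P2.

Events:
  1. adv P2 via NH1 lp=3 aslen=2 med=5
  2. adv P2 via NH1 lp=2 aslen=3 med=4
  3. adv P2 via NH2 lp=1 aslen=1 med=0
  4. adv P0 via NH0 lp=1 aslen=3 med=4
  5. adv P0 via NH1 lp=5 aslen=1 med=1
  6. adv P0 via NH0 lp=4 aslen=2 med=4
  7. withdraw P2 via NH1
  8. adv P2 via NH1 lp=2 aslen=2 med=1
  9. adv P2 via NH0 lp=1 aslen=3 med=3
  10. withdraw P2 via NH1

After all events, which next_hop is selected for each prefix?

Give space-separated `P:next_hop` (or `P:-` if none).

Op 1: best P0=- P1=- P2=NH1
Op 2: best P0=- P1=- P2=NH1
Op 3: best P0=- P1=- P2=NH1
Op 4: best P0=NH0 P1=- P2=NH1
Op 5: best P0=NH1 P1=- P2=NH1
Op 6: best P0=NH1 P1=- P2=NH1
Op 7: best P0=NH1 P1=- P2=NH2
Op 8: best P0=NH1 P1=- P2=NH1
Op 9: best P0=NH1 P1=- P2=NH1
Op 10: best P0=NH1 P1=- P2=NH2

Answer: P0:NH1 P1:- P2:NH2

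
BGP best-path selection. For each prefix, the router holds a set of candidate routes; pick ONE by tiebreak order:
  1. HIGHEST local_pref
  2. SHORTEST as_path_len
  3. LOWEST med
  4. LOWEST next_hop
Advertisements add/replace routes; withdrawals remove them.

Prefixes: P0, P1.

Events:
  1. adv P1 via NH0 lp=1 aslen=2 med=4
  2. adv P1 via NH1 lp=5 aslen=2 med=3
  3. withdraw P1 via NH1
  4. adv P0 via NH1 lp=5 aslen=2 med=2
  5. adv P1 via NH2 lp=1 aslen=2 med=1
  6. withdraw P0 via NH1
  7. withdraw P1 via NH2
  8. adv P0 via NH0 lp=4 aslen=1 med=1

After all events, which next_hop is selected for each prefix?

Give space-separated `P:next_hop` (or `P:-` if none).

Op 1: best P0=- P1=NH0
Op 2: best P0=- P1=NH1
Op 3: best P0=- P1=NH0
Op 4: best P0=NH1 P1=NH0
Op 5: best P0=NH1 P1=NH2
Op 6: best P0=- P1=NH2
Op 7: best P0=- P1=NH0
Op 8: best P0=NH0 P1=NH0

Answer: P0:NH0 P1:NH0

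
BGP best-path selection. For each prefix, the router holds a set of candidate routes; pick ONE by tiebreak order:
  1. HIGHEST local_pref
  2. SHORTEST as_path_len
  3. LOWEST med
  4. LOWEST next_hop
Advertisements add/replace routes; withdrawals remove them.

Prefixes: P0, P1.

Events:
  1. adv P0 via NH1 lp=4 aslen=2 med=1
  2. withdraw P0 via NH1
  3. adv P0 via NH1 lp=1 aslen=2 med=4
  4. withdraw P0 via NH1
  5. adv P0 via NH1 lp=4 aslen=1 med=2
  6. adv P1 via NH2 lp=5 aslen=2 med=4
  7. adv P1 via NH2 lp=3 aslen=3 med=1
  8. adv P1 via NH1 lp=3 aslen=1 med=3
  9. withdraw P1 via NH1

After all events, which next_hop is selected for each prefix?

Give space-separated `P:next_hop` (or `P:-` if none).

Op 1: best P0=NH1 P1=-
Op 2: best P0=- P1=-
Op 3: best P0=NH1 P1=-
Op 4: best P0=- P1=-
Op 5: best P0=NH1 P1=-
Op 6: best P0=NH1 P1=NH2
Op 7: best P0=NH1 P1=NH2
Op 8: best P0=NH1 P1=NH1
Op 9: best P0=NH1 P1=NH2

Answer: P0:NH1 P1:NH2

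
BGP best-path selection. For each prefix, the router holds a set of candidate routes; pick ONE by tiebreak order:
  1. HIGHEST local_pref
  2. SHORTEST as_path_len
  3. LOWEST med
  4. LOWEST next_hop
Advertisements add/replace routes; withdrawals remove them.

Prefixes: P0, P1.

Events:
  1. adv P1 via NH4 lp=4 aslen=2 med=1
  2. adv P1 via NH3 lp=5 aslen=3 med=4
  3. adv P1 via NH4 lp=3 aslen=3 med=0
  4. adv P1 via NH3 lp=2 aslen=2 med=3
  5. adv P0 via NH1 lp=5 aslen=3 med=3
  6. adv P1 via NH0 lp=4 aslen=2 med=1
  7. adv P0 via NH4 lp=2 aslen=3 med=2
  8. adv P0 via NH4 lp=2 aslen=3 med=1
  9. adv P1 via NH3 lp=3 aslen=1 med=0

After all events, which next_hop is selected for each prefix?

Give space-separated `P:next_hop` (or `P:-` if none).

Op 1: best P0=- P1=NH4
Op 2: best P0=- P1=NH3
Op 3: best P0=- P1=NH3
Op 4: best P0=- P1=NH4
Op 5: best P0=NH1 P1=NH4
Op 6: best P0=NH1 P1=NH0
Op 7: best P0=NH1 P1=NH0
Op 8: best P0=NH1 P1=NH0
Op 9: best P0=NH1 P1=NH0

Answer: P0:NH1 P1:NH0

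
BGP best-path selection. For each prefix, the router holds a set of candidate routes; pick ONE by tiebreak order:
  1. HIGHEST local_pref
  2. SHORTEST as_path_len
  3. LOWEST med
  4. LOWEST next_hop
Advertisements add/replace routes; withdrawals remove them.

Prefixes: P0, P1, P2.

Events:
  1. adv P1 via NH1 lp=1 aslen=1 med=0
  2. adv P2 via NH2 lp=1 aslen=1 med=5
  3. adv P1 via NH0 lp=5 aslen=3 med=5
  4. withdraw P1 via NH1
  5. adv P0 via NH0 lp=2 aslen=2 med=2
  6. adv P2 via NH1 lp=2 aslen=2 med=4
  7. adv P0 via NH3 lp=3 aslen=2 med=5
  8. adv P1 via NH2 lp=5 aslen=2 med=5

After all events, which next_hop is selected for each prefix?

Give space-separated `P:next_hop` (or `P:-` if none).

Op 1: best P0=- P1=NH1 P2=-
Op 2: best P0=- P1=NH1 P2=NH2
Op 3: best P0=- P1=NH0 P2=NH2
Op 4: best P0=- P1=NH0 P2=NH2
Op 5: best P0=NH0 P1=NH0 P2=NH2
Op 6: best P0=NH0 P1=NH0 P2=NH1
Op 7: best P0=NH3 P1=NH0 P2=NH1
Op 8: best P0=NH3 P1=NH2 P2=NH1

Answer: P0:NH3 P1:NH2 P2:NH1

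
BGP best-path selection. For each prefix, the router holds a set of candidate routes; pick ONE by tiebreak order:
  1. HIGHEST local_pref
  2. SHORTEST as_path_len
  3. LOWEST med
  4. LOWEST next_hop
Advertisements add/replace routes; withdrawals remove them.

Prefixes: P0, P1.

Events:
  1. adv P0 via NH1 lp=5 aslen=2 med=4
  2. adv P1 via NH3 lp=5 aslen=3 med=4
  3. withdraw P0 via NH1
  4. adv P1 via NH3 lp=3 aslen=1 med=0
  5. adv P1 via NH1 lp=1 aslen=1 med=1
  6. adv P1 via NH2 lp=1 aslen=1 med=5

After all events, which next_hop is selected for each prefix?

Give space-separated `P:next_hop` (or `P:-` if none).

Answer: P0:- P1:NH3

Derivation:
Op 1: best P0=NH1 P1=-
Op 2: best P0=NH1 P1=NH3
Op 3: best P0=- P1=NH3
Op 4: best P0=- P1=NH3
Op 5: best P0=- P1=NH3
Op 6: best P0=- P1=NH3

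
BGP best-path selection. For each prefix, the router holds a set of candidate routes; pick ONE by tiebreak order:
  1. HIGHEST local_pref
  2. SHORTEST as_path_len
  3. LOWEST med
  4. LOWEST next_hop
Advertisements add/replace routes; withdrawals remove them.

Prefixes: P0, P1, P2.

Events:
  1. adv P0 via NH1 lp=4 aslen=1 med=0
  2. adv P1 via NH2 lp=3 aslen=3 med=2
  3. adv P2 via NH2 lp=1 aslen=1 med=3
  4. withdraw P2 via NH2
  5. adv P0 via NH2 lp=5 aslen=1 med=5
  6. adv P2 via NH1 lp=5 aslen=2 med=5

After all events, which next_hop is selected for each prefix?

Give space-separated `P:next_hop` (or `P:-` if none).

Answer: P0:NH2 P1:NH2 P2:NH1

Derivation:
Op 1: best P0=NH1 P1=- P2=-
Op 2: best P0=NH1 P1=NH2 P2=-
Op 3: best P0=NH1 P1=NH2 P2=NH2
Op 4: best P0=NH1 P1=NH2 P2=-
Op 5: best P0=NH2 P1=NH2 P2=-
Op 6: best P0=NH2 P1=NH2 P2=NH1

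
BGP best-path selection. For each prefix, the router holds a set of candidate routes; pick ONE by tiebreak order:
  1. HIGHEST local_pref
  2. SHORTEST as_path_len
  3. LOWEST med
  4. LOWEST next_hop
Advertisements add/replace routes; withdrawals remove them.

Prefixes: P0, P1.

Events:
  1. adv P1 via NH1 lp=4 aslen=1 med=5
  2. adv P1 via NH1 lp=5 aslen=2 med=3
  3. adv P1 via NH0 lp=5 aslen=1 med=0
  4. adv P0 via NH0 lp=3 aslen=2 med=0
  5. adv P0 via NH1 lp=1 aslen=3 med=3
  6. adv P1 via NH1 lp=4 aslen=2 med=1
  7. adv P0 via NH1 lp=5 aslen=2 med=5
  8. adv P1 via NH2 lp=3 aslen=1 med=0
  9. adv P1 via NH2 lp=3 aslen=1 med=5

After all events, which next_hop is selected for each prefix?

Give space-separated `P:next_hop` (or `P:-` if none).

Answer: P0:NH1 P1:NH0

Derivation:
Op 1: best P0=- P1=NH1
Op 2: best P0=- P1=NH1
Op 3: best P0=- P1=NH0
Op 4: best P0=NH0 P1=NH0
Op 5: best P0=NH0 P1=NH0
Op 6: best P0=NH0 P1=NH0
Op 7: best P0=NH1 P1=NH0
Op 8: best P0=NH1 P1=NH0
Op 9: best P0=NH1 P1=NH0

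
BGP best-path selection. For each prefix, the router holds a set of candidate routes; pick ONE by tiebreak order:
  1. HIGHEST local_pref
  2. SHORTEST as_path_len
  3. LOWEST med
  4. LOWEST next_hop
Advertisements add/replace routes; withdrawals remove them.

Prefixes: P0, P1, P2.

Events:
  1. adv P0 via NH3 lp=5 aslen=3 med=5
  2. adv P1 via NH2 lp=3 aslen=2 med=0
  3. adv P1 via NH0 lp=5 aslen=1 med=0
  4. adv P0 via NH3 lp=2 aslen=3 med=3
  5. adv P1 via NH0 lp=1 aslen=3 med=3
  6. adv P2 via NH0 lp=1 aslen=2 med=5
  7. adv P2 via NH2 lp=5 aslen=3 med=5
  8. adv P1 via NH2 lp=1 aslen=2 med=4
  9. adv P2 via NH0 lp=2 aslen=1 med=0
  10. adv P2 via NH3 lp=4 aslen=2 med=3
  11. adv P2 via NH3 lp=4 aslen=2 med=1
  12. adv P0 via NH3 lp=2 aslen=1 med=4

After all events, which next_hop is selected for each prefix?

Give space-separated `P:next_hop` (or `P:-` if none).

Answer: P0:NH3 P1:NH2 P2:NH2

Derivation:
Op 1: best P0=NH3 P1=- P2=-
Op 2: best P0=NH3 P1=NH2 P2=-
Op 3: best P0=NH3 P1=NH0 P2=-
Op 4: best P0=NH3 P1=NH0 P2=-
Op 5: best P0=NH3 P1=NH2 P2=-
Op 6: best P0=NH3 P1=NH2 P2=NH0
Op 7: best P0=NH3 P1=NH2 P2=NH2
Op 8: best P0=NH3 P1=NH2 P2=NH2
Op 9: best P0=NH3 P1=NH2 P2=NH2
Op 10: best P0=NH3 P1=NH2 P2=NH2
Op 11: best P0=NH3 P1=NH2 P2=NH2
Op 12: best P0=NH3 P1=NH2 P2=NH2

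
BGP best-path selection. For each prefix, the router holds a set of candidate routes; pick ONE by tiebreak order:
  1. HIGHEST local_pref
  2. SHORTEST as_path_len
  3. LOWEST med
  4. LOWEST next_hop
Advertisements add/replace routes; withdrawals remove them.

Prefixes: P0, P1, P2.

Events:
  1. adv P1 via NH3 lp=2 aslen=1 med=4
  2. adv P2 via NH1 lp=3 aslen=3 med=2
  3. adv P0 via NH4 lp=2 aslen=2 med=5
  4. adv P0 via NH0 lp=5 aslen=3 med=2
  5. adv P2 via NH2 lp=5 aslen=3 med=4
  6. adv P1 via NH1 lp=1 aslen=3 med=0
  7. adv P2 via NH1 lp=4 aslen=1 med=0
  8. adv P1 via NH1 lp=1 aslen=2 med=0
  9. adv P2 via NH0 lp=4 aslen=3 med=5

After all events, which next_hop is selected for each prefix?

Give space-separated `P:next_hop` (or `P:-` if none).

Answer: P0:NH0 P1:NH3 P2:NH2

Derivation:
Op 1: best P0=- P1=NH3 P2=-
Op 2: best P0=- P1=NH3 P2=NH1
Op 3: best P0=NH4 P1=NH3 P2=NH1
Op 4: best P0=NH0 P1=NH3 P2=NH1
Op 5: best P0=NH0 P1=NH3 P2=NH2
Op 6: best P0=NH0 P1=NH3 P2=NH2
Op 7: best P0=NH0 P1=NH3 P2=NH2
Op 8: best P0=NH0 P1=NH3 P2=NH2
Op 9: best P0=NH0 P1=NH3 P2=NH2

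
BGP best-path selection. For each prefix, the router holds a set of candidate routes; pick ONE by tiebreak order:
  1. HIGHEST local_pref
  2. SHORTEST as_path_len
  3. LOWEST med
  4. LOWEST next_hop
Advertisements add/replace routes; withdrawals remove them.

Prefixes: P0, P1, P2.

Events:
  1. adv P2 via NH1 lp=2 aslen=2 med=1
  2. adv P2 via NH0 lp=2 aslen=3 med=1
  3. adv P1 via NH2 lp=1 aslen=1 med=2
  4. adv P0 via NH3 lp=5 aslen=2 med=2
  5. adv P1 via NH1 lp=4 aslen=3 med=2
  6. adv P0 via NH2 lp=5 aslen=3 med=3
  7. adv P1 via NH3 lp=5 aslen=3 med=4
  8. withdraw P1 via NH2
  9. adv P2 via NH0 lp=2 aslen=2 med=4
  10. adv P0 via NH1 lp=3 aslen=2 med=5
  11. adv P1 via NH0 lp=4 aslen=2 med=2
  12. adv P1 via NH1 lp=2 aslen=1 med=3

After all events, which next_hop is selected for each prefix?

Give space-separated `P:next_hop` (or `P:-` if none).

Answer: P0:NH3 P1:NH3 P2:NH1

Derivation:
Op 1: best P0=- P1=- P2=NH1
Op 2: best P0=- P1=- P2=NH1
Op 3: best P0=- P1=NH2 P2=NH1
Op 4: best P0=NH3 P1=NH2 P2=NH1
Op 5: best P0=NH3 P1=NH1 P2=NH1
Op 6: best P0=NH3 P1=NH1 P2=NH1
Op 7: best P0=NH3 P1=NH3 P2=NH1
Op 8: best P0=NH3 P1=NH3 P2=NH1
Op 9: best P0=NH3 P1=NH3 P2=NH1
Op 10: best P0=NH3 P1=NH3 P2=NH1
Op 11: best P0=NH3 P1=NH3 P2=NH1
Op 12: best P0=NH3 P1=NH3 P2=NH1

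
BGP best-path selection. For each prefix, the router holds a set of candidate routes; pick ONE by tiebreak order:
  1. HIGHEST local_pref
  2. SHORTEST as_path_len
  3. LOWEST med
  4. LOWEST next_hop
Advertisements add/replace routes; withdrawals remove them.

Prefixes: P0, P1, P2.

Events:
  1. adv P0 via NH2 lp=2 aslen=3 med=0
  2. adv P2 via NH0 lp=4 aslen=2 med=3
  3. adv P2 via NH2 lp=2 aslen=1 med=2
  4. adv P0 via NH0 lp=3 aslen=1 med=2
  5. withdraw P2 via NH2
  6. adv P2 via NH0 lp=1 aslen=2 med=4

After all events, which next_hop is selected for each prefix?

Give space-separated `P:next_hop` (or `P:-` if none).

Answer: P0:NH0 P1:- P2:NH0

Derivation:
Op 1: best P0=NH2 P1=- P2=-
Op 2: best P0=NH2 P1=- P2=NH0
Op 3: best P0=NH2 P1=- P2=NH0
Op 4: best P0=NH0 P1=- P2=NH0
Op 5: best P0=NH0 P1=- P2=NH0
Op 6: best P0=NH0 P1=- P2=NH0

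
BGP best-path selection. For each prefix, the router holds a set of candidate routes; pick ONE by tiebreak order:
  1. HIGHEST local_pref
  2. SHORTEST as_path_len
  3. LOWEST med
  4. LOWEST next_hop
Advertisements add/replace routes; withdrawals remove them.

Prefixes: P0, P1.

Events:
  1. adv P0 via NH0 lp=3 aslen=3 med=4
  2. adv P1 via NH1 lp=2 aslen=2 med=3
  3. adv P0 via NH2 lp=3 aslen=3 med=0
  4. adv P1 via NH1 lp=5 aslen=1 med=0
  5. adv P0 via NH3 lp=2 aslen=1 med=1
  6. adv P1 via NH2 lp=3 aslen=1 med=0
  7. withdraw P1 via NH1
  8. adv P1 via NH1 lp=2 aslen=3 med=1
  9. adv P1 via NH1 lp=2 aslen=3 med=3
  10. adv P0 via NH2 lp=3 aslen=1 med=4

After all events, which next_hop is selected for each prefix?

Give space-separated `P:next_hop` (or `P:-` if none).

Op 1: best P0=NH0 P1=-
Op 2: best P0=NH0 P1=NH1
Op 3: best P0=NH2 P1=NH1
Op 4: best P0=NH2 P1=NH1
Op 5: best P0=NH2 P1=NH1
Op 6: best P0=NH2 P1=NH1
Op 7: best P0=NH2 P1=NH2
Op 8: best P0=NH2 P1=NH2
Op 9: best P0=NH2 P1=NH2
Op 10: best P0=NH2 P1=NH2

Answer: P0:NH2 P1:NH2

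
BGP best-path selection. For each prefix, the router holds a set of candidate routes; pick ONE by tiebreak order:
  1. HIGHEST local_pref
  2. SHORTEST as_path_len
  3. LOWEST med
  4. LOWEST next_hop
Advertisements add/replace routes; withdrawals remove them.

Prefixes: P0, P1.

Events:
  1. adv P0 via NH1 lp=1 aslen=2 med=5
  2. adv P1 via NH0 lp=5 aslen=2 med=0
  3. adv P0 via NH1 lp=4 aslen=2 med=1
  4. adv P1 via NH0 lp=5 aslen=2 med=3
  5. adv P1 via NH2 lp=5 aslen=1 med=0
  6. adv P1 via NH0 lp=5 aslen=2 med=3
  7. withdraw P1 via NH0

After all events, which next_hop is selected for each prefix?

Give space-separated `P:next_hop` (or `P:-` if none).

Answer: P0:NH1 P1:NH2

Derivation:
Op 1: best P0=NH1 P1=-
Op 2: best P0=NH1 P1=NH0
Op 3: best P0=NH1 P1=NH0
Op 4: best P0=NH1 P1=NH0
Op 5: best P0=NH1 P1=NH2
Op 6: best P0=NH1 P1=NH2
Op 7: best P0=NH1 P1=NH2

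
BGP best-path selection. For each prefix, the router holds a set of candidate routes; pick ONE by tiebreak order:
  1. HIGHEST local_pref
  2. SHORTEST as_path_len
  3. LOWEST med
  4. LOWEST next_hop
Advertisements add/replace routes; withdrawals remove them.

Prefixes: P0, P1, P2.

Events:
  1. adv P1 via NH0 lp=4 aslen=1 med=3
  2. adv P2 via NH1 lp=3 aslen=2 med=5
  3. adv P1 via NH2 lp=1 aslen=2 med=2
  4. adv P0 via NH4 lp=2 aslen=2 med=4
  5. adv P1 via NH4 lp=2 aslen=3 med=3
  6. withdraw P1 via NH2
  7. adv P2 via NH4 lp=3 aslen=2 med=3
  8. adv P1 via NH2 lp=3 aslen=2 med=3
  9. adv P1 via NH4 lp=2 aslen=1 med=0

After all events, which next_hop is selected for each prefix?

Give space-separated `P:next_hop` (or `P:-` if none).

Op 1: best P0=- P1=NH0 P2=-
Op 2: best P0=- P1=NH0 P2=NH1
Op 3: best P0=- P1=NH0 P2=NH1
Op 4: best P0=NH4 P1=NH0 P2=NH1
Op 5: best P0=NH4 P1=NH0 P2=NH1
Op 6: best P0=NH4 P1=NH0 P2=NH1
Op 7: best P0=NH4 P1=NH0 P2=NH4
Op 8: best P0=NH4 P1=NH0 P2=NH4
Op 9: best P0=NH4 P1=NH0 P2=NH4

Answer: P0:NH4 P1:NH0 P2:NH4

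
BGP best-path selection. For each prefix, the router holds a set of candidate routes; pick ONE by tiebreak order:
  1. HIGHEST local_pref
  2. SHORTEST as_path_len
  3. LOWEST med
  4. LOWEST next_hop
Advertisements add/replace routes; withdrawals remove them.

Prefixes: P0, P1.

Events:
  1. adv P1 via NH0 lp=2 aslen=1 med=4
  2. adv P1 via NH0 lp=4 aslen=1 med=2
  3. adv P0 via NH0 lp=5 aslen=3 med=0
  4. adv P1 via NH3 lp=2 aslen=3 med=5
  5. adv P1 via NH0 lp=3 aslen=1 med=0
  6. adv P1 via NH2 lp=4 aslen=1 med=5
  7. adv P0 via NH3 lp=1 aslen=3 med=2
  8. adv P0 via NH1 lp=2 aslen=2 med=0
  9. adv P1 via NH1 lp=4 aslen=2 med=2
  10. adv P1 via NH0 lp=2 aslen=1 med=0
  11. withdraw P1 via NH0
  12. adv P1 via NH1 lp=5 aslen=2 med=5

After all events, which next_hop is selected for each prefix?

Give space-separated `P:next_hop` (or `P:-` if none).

Op 1: best P0=- P1=NH0
Op 2: best P0=- P1=NH0
Op 3: best P0=NH0 P1=NH0
Op 4: best P0=NH0 P1=NH0
Op 5: best P0=NH0 P1=NH0
Op 6: best P0=NH0 P1=NH2
Op 7: best P0=NH0 P1=NH2
Op 8: best P0=NH0 P1=NH2
Op 9: best P0=NH0 P1=NH2
Op 10: best P0=NH0 P1=NH2
Op 11: best P0=NH0 P1=NH2
Op 12: best P0=NH0 P1=NH1

Answer: P0:NH0 P1:NH1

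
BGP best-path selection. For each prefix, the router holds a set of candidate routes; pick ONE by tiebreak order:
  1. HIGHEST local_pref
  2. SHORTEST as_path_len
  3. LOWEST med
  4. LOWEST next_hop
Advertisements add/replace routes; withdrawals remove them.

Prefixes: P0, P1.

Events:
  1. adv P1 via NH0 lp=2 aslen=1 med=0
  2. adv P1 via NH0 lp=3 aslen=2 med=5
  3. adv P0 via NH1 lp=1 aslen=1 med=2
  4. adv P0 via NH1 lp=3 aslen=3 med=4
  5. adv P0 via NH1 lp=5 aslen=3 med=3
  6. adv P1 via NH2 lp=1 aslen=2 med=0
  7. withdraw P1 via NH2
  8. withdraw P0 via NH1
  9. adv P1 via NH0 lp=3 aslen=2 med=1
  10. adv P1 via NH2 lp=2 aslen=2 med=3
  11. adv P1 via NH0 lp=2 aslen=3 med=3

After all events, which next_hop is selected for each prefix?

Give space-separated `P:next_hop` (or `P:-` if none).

Answer: P0:- P1:NH2

Derivation:
Op 1: best P0=- P1=NH0
Op 2: best P0=- P1=NH0
Op 3: best P0=NH1 P1=NH0
Op 4: best P0=NH1 P1=NH0
Op 5: best P0=NH1 P1=NH0
Op 6: best P0=NH1 P1=NH0
Op 7: best P0=NH1 P1=NH0
Op 8: best P0=- P1=NH0
Op 9: best P0=- P1=NH0
Op 10: best P0=- P1=NH0
Op 11: best P0=- P1=NH2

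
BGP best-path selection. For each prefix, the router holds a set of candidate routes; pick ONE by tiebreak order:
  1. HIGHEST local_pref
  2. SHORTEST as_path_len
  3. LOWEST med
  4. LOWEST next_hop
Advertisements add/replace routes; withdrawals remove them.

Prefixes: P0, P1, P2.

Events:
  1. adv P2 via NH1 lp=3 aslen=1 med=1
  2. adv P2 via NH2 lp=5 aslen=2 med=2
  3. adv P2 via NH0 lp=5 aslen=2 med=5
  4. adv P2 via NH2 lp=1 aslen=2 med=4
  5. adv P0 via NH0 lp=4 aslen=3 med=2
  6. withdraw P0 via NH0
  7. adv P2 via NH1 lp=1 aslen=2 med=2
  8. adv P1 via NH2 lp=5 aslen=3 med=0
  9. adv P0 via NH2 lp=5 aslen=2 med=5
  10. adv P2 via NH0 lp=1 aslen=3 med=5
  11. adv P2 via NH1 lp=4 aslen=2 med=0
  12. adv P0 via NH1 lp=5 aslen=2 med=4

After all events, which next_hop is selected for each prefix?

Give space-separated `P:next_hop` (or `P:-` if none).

Answer: P0:NH1 P1:NH2 P2:NH1

Derivation:
Op 1: best P0=- P1=- P2=NH1
Op 2: best P0=- P1=- P2=NH2
Op 3: best P0=- P1=- P2=NH2
Op 4: best P0=- P1=- P2=NH0
Op 5: best P0=NH0 P1=- P2=NH0
Op 6: best P0=- P1=- P2=NH0
Op 7: best P0=- P1=- P2=NH0
Op 8: best P0=- P1=NH2 P2=NH0
Op 9: best P0=NH2 P1=NH2 P2=NH0
Op 10: best P0=NH2 P1=NH2 P2=NH1
Op 11: best P0=NH2 P1=NH2 P2=NH1
Op 12: best P0=NH1 P1=NH2 P2=NH1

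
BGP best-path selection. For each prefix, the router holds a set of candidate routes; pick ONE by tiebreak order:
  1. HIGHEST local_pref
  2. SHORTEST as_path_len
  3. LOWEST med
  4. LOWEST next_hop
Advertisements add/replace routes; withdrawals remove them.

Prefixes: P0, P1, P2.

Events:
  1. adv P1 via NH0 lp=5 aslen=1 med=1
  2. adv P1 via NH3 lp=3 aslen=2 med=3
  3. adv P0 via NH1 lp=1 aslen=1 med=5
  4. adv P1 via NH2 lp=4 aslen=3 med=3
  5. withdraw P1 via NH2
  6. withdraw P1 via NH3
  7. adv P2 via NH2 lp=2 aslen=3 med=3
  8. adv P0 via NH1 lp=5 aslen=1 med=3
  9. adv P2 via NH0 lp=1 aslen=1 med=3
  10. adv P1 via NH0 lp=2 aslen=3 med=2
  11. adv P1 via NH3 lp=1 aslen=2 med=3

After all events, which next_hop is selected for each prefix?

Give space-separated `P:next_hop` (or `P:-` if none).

Op 1: best P0=- P1=NH0 P2=-
Op 2: best P0=- P1=NH0 P2=-
Op 3: best P0=NH1 P1=NH0 P2=-
Op 4: best P0=NH1 P1=NH0 P2=-
Op 5: best P0=NH1 P1=NH0 P2=-
Op 6: best P0=NH1 P1=NH0 P2=-
Op 7: best P0=NH1 P1=NH0 P2=NH2
Op 8: best P0=NH1 P1=NH0 P2=NH2
Op 9: best P0=NH1 P1=NH0 P2=NH2
Op 10: best P0=NH1 P1=NH0 P2=NH2
Op 11: best P0=NH1 P1=NH0 P2=NH2

Answer: P0:NH1 P1:NH0 P2:NH2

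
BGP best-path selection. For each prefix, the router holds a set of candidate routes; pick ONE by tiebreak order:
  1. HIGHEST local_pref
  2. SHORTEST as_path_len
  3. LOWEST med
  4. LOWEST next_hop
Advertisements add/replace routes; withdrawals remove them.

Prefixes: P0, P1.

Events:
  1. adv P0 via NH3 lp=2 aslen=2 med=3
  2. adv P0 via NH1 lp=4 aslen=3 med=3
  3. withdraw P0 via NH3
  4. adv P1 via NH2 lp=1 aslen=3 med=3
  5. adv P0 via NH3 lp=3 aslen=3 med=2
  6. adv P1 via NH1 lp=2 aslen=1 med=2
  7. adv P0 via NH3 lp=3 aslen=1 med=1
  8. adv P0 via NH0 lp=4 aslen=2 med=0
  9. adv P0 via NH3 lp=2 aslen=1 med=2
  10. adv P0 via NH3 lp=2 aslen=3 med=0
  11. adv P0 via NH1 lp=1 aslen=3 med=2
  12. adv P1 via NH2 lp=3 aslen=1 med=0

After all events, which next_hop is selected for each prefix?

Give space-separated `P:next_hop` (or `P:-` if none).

Op 1: best P0=NH3 P1=-
Op 2: best P0=NH1 P1=-
Op 3: best P0=NH1 P1=-
Op 4: best P0=NH1 P1=NH2
Op 5: best P0=NH1 P1=NH2
Op 6: best P0=NH1 P1=NH1
Op 7: best P0=NH1 P1=NH1
Op 8: best P0=NH0 P1=NH1
Op 9: best P0=NH0 P1=NH1
Op 10: best P0=NH0 P1=NH1
Op 11: best P0=NH0 P1=NH1
Op 12: best P0=NH0 P1=NH2

Answer: P0:NH0 P1:NH2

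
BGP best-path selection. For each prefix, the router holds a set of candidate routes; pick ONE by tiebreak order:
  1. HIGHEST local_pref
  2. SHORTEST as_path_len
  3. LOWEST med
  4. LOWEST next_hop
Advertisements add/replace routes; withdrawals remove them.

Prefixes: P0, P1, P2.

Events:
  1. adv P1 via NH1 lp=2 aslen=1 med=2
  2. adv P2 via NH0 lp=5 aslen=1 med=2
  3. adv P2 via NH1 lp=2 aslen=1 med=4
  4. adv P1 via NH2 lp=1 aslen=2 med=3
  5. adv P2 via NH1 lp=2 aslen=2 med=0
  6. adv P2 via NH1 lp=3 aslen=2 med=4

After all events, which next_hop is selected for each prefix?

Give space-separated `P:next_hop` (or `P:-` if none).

Answer: P0:- P1:NH1 P2:NH0

Derivation:
Op 1: best P0=- P1=NH1 P2=-
Op 2: best P0=- P1=NH1 P2=NH0
Op 3: best P0=- P1=NH1 P2=NH0
Op 4: best P0=- P1=NH1 P2=NH0
Op 5: best P0=- P1=NH1 P2=NH0
Op 6: best P0=- P1=NH1 P2=NH0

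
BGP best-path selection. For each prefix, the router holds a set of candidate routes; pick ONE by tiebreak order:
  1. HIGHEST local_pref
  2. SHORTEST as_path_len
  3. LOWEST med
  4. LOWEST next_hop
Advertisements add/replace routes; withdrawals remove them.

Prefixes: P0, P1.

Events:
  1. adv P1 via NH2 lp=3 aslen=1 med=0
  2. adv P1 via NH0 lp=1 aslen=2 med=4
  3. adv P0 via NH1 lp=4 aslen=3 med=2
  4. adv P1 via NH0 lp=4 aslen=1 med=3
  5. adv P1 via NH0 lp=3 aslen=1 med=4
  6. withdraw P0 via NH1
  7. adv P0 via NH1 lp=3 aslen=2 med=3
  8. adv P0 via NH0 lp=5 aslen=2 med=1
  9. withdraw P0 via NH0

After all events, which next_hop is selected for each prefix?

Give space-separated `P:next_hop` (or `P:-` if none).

Op 1: best P0=- P1=NH2
Op 2: best P0=- P1=NH2
Op 3: best P0=NH1 P1=NH2
Op 4: best P0=NH1 P1=NH0
Op 5: best P0=NH1 P1=NH2
Op 6: best P0=- P1=NH2
Op 7: best P0=NH1 P1=NH2
Op 8: best P0=NH0 P1=NH2
Op 9: best P0=NH1 P1=NH2

Answer: P0:NH1 P1:NH2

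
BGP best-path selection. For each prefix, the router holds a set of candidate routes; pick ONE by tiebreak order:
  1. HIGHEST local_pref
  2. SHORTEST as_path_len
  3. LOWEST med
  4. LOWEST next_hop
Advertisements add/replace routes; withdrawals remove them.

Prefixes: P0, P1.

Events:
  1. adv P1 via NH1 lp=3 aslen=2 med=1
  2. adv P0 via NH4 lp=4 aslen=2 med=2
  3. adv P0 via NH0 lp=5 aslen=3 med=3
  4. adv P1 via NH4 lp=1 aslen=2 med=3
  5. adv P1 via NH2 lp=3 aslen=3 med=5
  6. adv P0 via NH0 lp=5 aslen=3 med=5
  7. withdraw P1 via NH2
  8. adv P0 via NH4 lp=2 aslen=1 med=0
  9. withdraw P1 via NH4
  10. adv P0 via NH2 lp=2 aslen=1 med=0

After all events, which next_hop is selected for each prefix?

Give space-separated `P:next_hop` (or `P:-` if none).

Answer: P0:NH0 P1:NH1

Derivation:
Op 1: best P0=- P1=NH1
Op 2: best P0=NH4 P1=NH1
Op 3: best P0=NH0 P1=NH1
Op 4: best P0=NH0 P1=NH1
Op 5: best P0=NH0 P1=NH1
Op 6: best P0=NH0 P1=NH1
Op 7: best P0=NH0 P1=NH1
Op 8: best P0=NH0 P1=NH1
Op 9: best P0=NH0 P1=NH1
Op 10: best P0=NH0 P1=NH1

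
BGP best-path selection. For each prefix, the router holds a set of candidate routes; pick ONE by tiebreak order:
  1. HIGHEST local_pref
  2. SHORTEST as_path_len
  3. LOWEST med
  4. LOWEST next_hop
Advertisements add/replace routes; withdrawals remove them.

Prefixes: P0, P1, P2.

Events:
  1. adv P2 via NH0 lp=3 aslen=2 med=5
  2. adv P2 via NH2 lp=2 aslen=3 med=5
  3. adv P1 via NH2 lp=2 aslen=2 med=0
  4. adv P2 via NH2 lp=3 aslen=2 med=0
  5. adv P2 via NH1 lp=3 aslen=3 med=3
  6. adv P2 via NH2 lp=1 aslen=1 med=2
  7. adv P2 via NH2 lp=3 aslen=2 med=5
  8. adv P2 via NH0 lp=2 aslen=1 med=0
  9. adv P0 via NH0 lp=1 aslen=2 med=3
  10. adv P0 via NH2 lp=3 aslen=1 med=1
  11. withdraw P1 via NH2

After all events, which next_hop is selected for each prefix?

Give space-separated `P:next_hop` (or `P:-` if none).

Op 1: best P0=- P1=- P2=NH0
Op 2: best P0=- P1=- P2=NH0
Op 3: best P0=- P1=NH2 P2=NH0
Op 4: best P0=- P1=NH2 P2=NH2
Op 5: best P0=- P1=NH2 P2=NH2
Op 6: best P0=- P1=NH2 P2=NH0
Op 7: best P0=- P1=NH2 P2=NH0
Op 8: best P0=- P1=NH2 P2=NH2
Op 9: best P0=NH0 P1=NH2 P2=NH2
Op 10: best P0=NH2 P1=NH2 P2=NH2
Op 11: best P0=NH2 P1=- P2=NH2

Answer: P0:NH2 P1:- P2:NH2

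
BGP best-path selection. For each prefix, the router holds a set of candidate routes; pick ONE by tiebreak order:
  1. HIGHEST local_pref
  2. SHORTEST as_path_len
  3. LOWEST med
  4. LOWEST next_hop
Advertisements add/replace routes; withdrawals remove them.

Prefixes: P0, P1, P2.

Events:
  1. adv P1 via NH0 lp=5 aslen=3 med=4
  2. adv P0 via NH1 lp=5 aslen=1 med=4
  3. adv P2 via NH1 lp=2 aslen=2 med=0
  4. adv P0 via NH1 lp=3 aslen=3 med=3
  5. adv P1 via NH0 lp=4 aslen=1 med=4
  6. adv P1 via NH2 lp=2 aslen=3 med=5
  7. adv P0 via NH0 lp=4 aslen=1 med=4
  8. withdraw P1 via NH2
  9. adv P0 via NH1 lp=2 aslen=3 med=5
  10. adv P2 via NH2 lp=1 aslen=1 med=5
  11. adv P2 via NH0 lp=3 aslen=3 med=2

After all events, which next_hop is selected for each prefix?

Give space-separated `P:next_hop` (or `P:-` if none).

Answer: P0:NH0 P1:NH0 P2:NH0

Derivation:
Op 1: best P0=- P1=NH0 P2=-
Op 2: best P0=NH1 P1=NH0 P2=-
Op 3: best P0=NH1 P1=NH0 P2=NH1
Op 4: best P0=NH1 P1=NH0 P2=NH1
Op 5: best P0=NH1 P1=NH0 P2=NH1
Op 6: best P0=NH1 P1=NH0 P2=NH1
Op 7: best P0=NH0 P1=NH0 P2=NH1
Op 8: best P0=NH0 P1=NH0 P2=NH1
Op 9: best P0=NH0 P1=NH0 P2=NH1
Op 10: best P0=NH0 P1=NH0 P2=NH1
Op 11: best P0=NH0 P1=NH0 P2=NH0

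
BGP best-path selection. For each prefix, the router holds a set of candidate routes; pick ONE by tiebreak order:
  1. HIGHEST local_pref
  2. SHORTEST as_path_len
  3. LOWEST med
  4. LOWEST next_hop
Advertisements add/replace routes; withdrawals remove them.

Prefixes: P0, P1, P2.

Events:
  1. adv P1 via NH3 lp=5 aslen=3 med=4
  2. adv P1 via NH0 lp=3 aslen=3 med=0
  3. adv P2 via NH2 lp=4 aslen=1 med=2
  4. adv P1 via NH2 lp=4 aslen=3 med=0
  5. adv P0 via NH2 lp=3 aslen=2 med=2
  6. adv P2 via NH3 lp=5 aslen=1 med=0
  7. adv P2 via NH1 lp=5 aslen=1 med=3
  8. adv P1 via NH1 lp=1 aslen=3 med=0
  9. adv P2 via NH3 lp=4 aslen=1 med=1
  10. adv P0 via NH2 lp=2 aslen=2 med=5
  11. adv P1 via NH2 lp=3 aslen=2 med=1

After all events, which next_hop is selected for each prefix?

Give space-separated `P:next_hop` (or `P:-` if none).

Op 1: best P0=- P1=NH3 P2=-
Op 2: best P0=- P1=NH3 P2=-
Op 3: best P0=- P1=NH3 P2=NH2
Op 4: best P0=- P1=NH3 P2=NH2
Op 5: best P0=NH2 P1=NH3 P2=NH2
Op 6: best P0=NH2 P1=NH3 P2=NH3
Op 7: best P0=NH2 P1=NH3 P2=NH3
Op 8: best P0=NH2 P1=NH3 P2=NH3
Op 9: best P0=NH2 P1=NH3 P2=NH1
Op 10: best P0=NH2 P1=NH3 P2=NH1
Op 11: best P0=NH2 P1=NH3 P2=NH1

Answer: P0:NH2 P1:NH3 P2:NH1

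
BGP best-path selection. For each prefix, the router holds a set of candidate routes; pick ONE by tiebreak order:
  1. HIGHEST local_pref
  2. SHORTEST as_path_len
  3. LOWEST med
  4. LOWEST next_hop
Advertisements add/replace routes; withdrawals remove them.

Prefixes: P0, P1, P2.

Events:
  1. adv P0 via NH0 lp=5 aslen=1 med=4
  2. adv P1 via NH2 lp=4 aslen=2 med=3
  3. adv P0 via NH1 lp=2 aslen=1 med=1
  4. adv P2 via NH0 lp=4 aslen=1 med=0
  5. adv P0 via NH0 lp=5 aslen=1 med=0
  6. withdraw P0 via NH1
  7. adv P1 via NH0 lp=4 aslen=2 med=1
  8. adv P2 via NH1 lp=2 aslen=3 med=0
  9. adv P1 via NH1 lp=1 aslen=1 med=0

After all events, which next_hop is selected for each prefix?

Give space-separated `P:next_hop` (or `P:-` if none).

Answer: P0:NH0 P1:NH0 P2:NH0

Derivation:
Op 1: best P0=NH0 P1=- P2=-
Op 2: best P0=NH0 P1=NH2 P2=-
Op 3: best P0=NH0 P1=NH2 P2=-
Op 4: best P0=NH0 P1=NH2 P2=NH0
Op 5: best P0=NH0 P1=NH2 P2=NH0
Op 6: best P0=NH0 P1=NH2 P2=NH0
Op 7: best P0=NH0 P1=NH0 P2=NH0
Op 8: best P0=NH0 P1=NH0 P2=NH0
Op 9: best P0=NH0 P1=NH0 P2=NH0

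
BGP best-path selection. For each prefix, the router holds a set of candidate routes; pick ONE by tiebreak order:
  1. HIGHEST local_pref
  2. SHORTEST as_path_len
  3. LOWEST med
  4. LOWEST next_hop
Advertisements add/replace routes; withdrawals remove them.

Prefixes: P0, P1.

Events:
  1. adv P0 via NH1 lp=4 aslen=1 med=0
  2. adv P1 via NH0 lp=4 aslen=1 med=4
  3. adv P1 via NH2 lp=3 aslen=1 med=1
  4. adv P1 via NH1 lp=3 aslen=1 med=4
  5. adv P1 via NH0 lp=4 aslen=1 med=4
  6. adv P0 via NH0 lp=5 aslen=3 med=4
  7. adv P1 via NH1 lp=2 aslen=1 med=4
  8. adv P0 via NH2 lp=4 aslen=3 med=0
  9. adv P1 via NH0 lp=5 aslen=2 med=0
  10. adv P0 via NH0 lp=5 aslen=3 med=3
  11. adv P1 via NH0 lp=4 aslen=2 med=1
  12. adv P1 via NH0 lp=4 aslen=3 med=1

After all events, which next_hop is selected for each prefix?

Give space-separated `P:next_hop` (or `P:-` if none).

Answer: P0:NH0 P1:NH0

Derivation:
Op 1: best P0=NH1 P1=-
Op 2: best P0=NH1 P1=NH0
Op 3: best P0=NH1 P1=NH0
Op 4: best P0=NH1 P1=NH0
Op 5: best P0=NH1 P1=NH0
Op 6: best P0=NH0 P1=NH0
Op 7: best P0=NH0 P1=NH0
Op 8: best P0=NH0 P1=NH0
Op 9: best P0=NH0 P1=NH0
Op 10: best P0=NH0 P1=NH0
Op 11: best P0=NH0 P1=NH0
Op 12: best P0=NH0 P1=NH0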